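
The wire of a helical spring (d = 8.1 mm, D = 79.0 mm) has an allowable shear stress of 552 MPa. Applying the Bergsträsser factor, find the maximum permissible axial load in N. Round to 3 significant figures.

1280 N

C = D/d = 79.0/8.1 = 9.7531
K_B = (4C+2)/(4C−3) = 41.012/36.012 = 1.1388
τ_max = K·8FD/(πd³) → F_max = τ_allow·πd³/(8DK)
F_max = 552·π·8.1³/(8·79.0·1.1388) = 9.216e+05/719.75 = 1280.5 N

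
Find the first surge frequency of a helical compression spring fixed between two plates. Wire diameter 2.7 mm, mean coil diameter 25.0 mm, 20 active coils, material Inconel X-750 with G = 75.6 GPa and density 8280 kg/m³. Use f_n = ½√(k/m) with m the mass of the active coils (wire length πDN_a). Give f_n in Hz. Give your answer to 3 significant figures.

k = Gd⁴/(8D³N_a) = (75.6×10³)(2.7⁴)/(8·25.0³·20) = 1.6071 N/mm = 1607.1 N/m
Wire length L = πDN_a = π·25.0·20 = 1570.8 mm
m = ρ·(πd²/4)·L = 8280 × 5.7256×10⁻⁶ m² × 1.5708 m = 0.074468 kg
f_n = ½√(k/m) = 0.5·√(1607.1/0.074468) = 0.5·√(21581) = 73.452 Hz

73.5 Hz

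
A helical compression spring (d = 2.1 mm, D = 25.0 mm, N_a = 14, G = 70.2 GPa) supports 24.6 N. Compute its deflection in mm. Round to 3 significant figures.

31.5 mm

k = Gd⁴/(8D³N_a) = (70.2×10³)(2.1⁴)/(8·25.0³·14) = 0.78015 N/mm
δ = F/k = 24.6 / 0.78015 = 31.533 mm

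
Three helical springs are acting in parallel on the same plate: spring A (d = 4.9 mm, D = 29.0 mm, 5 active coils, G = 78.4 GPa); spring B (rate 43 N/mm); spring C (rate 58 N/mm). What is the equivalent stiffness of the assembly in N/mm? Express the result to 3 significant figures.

147 N/mm

k_A = Gd⁴/(8D³N_a) = (78.4×10³)(4.9⁴)/(8·29.0³·5) = 46.328 N/mm
Parallel: k_eq = 46.328 + 43 + 58 = 147.33 N/mm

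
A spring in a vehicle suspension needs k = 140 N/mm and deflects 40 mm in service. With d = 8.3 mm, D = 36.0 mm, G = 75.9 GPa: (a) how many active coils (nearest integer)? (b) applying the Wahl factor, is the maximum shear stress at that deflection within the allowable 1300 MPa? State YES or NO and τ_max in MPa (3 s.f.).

N_a = Gd⁴/(8D³k) = (75.9×10³)(8.3⁴)/(8·36.0³·140) = 6.893 → N_a = 7
Actual rate k = Gd⁴/(8D³·7) = 137.87 N/mm
Working load F = kδ = 137.87·40 = 5514.7 N
C = 36.0/8.3 = 4.3373; K_W = (4C−1)/(4C−4)+0.615/C = 1.3665
τ_max = K_W·8FD/(πd³) = 1.3665·884.15 = 1208.2 MPa
τ_max ≤ 1300 MPa → acceptable

(a) 7 coils; (b) YES, τ_max = 1210 MPa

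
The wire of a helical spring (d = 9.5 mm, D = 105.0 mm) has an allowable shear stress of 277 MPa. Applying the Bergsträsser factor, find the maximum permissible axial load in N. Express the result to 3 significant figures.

C = D/d = 105.0/9.5 = 11.0526
K_B = (4C+2)/(4C−3) = 46.211/41.211 = 1.1213
τ_max = K·8FD/(πd³) → F_max = τ_allow·πd³/(8DK)
F_max = 277·π·9.5³/(8·105.0·1.1213) = 7.4611e+05/941.92 = 792.12 N

792 N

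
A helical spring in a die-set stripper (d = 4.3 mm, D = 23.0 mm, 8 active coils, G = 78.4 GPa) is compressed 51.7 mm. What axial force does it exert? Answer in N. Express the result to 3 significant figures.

1780 N

k = Gd⁴/(8D³N_a) = (78.4×10³)(4.3⁴)/(8·23.0³·8) = 34.421 N/mm
F = k·δ = 34.421 × 51.7 = 1779.6 N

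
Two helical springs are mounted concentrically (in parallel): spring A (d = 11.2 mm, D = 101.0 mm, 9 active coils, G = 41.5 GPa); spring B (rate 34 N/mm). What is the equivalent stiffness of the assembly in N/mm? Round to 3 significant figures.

42.8 N/mm

k_A = Gd⁴/(8D³N_a) = (41.5×10³)(11.2⁴)/(8·101.0³·9) = 8.8029 N/mm
Parallel: k_eq = 8.8029 + 34 = 42.803 N/mm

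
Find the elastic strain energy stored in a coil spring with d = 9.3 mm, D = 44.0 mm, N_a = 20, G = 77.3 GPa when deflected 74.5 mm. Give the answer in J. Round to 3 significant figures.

118 J

k = Gd⁴/(8D³N_a) = (77.3×10³)(9.3⁴)/(8·44.0³·20) = 42.426 N/mm
U = ½kδ² = 0.5 × 42.426 × 74.5² = 1.1774e+05 N·mm = 117.74 J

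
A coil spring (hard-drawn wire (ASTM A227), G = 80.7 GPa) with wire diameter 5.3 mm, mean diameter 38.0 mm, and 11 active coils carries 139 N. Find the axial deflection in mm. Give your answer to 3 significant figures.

10.5 mm

k = Gd⁴/(8D³N_a) = (80.7×10³)(5.3⁴)/(8·38.0³·11) = 13.187 N/mm
δ = F/k = 139 / 13.187 = 10.541 mm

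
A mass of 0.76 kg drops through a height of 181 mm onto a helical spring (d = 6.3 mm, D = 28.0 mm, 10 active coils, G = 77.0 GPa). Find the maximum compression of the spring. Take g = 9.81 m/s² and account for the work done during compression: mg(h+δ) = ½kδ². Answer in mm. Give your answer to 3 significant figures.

k = Gd⁴/(8D³N_a) = (77.0×10³)(6.3⁴)/(8·28.0³·10) = 69.07 N/mm
W = mg = 0.76 × 9.81 = 7.4556 N
½kδ² − Wδ − Wh = 0 → δ = (W + √(W² + 2kWh))/k
δ = (7.4556 + √(55.586 + 186415))/69.07 = (7.4556 + 431.82)/69.07 = 6.3599 mm

6.36 mm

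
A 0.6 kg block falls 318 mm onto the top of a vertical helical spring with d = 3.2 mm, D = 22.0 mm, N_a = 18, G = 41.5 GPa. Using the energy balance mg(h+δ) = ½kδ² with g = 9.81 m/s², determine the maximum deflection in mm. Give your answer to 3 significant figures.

k = Gd⁴/(8D³N_a) = (41.5×10³)(3.2⁴)/(8·22.0³·18) = 2.838 N/mm
W = mg = 0.6 × 9.81 = 5.886 N
½kδ² − Wδ − Wh = 0 → δ = (W + √(W² + 2kWh))/k
δ = (5.886 + √(34.645 + 10624.2))/2.838 = (5.886 + 103.24)/2.838 = 38.452 mm

38.5 mm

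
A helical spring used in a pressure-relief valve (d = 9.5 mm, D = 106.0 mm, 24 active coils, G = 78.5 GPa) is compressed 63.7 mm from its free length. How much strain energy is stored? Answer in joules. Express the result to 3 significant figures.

5.67 J

k = Gd⁴/(8D³N_a) = (78.5×10³)(9.5⁴)/(8·106.0³·24) = 2.7961 N/mm
U = ½kδ² = 0.5 × 2.7961 × 63.7² = 5672.8 N·mm = 5.6728 J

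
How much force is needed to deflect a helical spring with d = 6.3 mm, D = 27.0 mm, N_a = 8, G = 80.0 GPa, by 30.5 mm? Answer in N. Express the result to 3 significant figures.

k = Gd⁴/(8D³N_a) = (80.0×10³)(6.3⁴)/(8·27.0³·8) = 100.04 N/mm
F = k·δ = 100.04 × 30.5 = 3051.3 N

3050 N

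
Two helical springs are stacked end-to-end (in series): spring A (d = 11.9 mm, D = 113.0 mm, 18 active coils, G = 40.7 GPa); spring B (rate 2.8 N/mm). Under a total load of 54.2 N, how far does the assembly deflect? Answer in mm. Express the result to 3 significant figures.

33.2 mm

k_A = Gd⁴/(8D³N_a) = (40.7×10³)(11.9⁴)/(8·113.0³·18) = 3.9281 N/mm
Series: 1/k_eq = 1/3.9281 + 1/2.8 = 0.61172; k_eq = 1.6347 N/mm
δ = F/k_eq = 54.2/1.6347 = 33.155 mm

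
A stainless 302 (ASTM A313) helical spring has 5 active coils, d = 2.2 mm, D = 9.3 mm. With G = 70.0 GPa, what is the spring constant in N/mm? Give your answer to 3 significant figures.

51.0 N/mm

k = Gd⁴/(8D³N_a) = (70.0×10³ × 2.2⁴) / (8 × 9.3³ × 5)
  = 1.63979e+06 / 32174.3 = 50.966 N/mm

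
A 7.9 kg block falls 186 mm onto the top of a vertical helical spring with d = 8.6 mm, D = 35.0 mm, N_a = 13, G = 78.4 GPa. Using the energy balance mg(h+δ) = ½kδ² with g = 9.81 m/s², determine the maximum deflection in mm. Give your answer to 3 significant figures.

k = Gd⁴/(8D³N_a) = (78.4×10³)(8.6⁴)/(8·35.0³·13) = 96.177 N/mm
W = mg = 7.9 × 9.81 = 77.499 N
½kδ² − Wδ − Wh = 0 → δ = (W + √(W² + 2kWh))/k
δ = (77.499 + √(6006.1 + 2.77275e+06))/96.177 = (77.499 + 1667)/96.177 = 18.138 mm

18.1 mm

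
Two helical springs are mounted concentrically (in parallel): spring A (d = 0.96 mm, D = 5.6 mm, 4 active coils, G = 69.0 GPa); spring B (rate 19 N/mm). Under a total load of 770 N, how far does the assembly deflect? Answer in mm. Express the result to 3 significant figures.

26.2 mm

k_A = Gd⁴/(8D³N_a) = (69.0×10³)(0.96⁴)/(8·5.6³·4) = 10.428 N/mm
Parallel: k_eq = 10.428 + 19 = 29.428 N/mm
δ = F/k_eq = 770/29.428 = 26.165 mm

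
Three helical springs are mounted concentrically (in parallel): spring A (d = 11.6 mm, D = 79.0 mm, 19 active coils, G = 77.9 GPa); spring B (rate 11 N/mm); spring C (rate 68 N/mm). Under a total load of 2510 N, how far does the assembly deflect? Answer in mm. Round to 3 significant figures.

25.7 mm

k_A = Gd⁴/(8D³N_a) = (77.9×10³)(11.6⁴)/(8·79.0³·19) = 18.821 N/mm
Parallel: k_eq = 18.821 + 11 + 68 = 97.821 N/mm
δ = F/k_eq = 2510/97.821 = 25.659 mm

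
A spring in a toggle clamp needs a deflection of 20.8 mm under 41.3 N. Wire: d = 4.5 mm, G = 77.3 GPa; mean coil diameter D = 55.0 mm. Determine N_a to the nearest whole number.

12

Required rate k = F/δ = 41.3/20.8 = 1.9856 N/mm
N_a = Gd⁴/(8D³k) = (77.3×10³ × 4.5⁴)/(8 × 55.0³ × 1.9856)
    = 3.16978e+07 / 2.6428e+06 = 11.99 → 12 coils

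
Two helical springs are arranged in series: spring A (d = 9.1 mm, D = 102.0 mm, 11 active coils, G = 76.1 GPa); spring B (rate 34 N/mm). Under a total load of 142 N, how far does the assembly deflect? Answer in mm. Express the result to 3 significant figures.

k_A = Gd⁴/(8D³N_a) = (76.1×10³)(9.1⁴)/(8·102.0³·11) = 5.5881 N/mm
Series: 1/k_eq = 1/5.5881 + 1/34 = 0.20836; k_eq = 4.7993 N/mm
δ = F/k_eq = 142/4.7993 = 29.587 mm

29.6 mm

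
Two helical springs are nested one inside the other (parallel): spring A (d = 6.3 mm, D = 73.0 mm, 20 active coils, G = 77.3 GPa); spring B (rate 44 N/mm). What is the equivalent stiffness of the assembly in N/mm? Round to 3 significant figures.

k_A = Gd⁴/(8D³N_a) = (77.3×10³)(6.3⁴)/(8·73.0³·20) = 1.9564 N/mm
Parallel: k_eq = 1.9564 + 44 = 45.956 N/mm

46.0 N/mm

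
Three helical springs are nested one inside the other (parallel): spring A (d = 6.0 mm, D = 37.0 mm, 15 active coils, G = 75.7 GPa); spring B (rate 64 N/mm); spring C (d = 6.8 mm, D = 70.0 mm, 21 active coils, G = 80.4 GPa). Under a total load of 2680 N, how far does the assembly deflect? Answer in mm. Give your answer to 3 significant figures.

k_A = Gd⁴/(8D³N_a) = (75.7×10³)(6.0⁴)/(8·37.0³·15) = 16.14 N/mm
k_C = Gd⁴/(8D³N_a) = (80.4×10³)(6.8⁴)/(8·70.0³·21) = 2.9832 N/mm
Parallel: k_eq = 16.14 + 64 + 2.9832 = 83.124 N/mm
δ = F/k_eq = 2680/83.124 = 32.241 mm

32.2 mm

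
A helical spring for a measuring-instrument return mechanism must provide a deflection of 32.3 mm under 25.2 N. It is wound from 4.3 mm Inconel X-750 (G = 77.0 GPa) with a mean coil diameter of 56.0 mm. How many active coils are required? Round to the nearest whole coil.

Required rate k = F/δ = 25.2/32.3 = 0.78019 N/mm
N_a = Gd⁴/(8D³k) = (77.0×10³ × 4.3⁴)/(8 × 56.0³ × 0.78019)
    = 2.63248e+07 / 1.0961e+06 = 24.02 → 24 coils

24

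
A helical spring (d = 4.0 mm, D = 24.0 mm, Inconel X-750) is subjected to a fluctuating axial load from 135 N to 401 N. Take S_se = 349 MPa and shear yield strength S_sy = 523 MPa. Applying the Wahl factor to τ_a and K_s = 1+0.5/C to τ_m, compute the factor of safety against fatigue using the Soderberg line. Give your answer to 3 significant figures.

1.01

C = D/d = 24.0/4.0 = 6.0000; K_W = (4C−1)/(4C−4)+0.615/C = 1.2525; K_s = 1+0.5/C = 1.0833
F_a = (F_max−F_min)/2 = 133 N; F_m = (F_max+F_min)/2 = 268 N
τ_a = K_W·8F_aD/(πd³) = 1.2525 × 127.01 = 159.07 MPa
τ_m = K_s·8F_mD/(πd³) = 1.0833 × 255.92 = 277.25 MPa
Soderberg: 1/n_f = τ_a/S_se + τ_m/S_sy = 159.07/349 + 277.25/523 = 0.45580 + 0.53011 = 0.98591
n_f = 1/0.98591 = 1.014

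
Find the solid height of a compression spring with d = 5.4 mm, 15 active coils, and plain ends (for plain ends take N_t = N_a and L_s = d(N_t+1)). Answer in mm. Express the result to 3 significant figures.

plain ends: N_t = N_a = 15
L_s = d·(N_t+1) = 5.4 × 16 = 86.4 mm

86.4 mm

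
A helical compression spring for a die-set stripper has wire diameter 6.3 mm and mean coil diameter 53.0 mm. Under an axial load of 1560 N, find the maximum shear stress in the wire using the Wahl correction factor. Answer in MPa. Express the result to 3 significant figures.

Spring index C = D/d = 53.0/6.3 = 8.4127
K_W = (4C−1)/(4C−4) + 0.615/C = 32.651/29.651 + 0.0731 = 1.1743
τ₀ = 8FD/(πd³) = 8·1560·53.0/(π·6.3³) = 661440/785.55 = 842.01 MPa
τ_max = K·τ₀ = 1.1743 × 842.01 = 988.76 MPa

989 MPa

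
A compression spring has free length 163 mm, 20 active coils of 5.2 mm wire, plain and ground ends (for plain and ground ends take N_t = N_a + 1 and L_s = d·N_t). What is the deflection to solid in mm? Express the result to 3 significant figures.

N_t = 21; L_s = 5.2·21 = 109.2 mm
δ_solid = L₀ − L_s = 163 − 109.2 = 53.8 mm

53.8 mm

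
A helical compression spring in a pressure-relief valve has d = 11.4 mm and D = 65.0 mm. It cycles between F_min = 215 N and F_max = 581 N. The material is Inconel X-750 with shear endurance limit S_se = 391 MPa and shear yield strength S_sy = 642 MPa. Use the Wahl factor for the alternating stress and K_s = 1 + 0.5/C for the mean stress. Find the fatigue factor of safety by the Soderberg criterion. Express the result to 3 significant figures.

7.06

C = D/d = 65.0/11.4 = 5.7018; K_W = (4C−1)/(4C−4)+0.615/C = 1.2674; K_s = 1+0.5/C = 1.0877
F_a = (F_max−F_min)/2 = 183 N; F_m = (F_max+F_min)/2 = 398 N
τ_a = K_W·8F_aD/(πd³) = 1.2674 × 20.445 = 25.912 MPa
τ_m = K_s·8F_mD/(πd³) = 1.0877 × 44.465 = 48.365 MPa
Soderberg: 1/n_f = τ_a/S_se + τ_m/S_sy = 25.912/391 + 48.365/642 = 0.06627 + 0.07533 = 0.1416
n_f = 1/0.1416 = 7.062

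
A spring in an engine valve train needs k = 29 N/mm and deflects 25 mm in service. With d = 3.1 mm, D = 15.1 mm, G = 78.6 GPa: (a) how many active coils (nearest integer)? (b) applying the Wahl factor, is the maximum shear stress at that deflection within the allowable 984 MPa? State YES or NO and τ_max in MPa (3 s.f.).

(a) 9 coils; (b) NO, τ_max = 1250 MPa

N_a = Gd⁴/(8D³k) = (78.6×10³)(3.1⁴)/(8·15.1³·29) = 9.088 → N_a = 9
Actual rate k = Gd⁴/(8D³·9) = 29.282 N/mm
Working load F = kδ = 29.282·25 = 732.06 N
C = 15.1/3.1 = 4.8710; K_W = (4C−1)/(4C−4)+0.615/C = 1.3200
τ_max = K_W·8FD/(πd³) = 1.3200·944.88 = 1247.3 MPa
τ_max > 984 MPa → exceeds allowable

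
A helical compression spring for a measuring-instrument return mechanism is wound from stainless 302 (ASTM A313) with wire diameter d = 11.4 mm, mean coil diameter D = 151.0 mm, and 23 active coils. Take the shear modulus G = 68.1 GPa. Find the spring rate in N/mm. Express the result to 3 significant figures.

1.82 N/mm

k = Gd⁴/(8D³N_a) = (68.1×10³ × 11.4⁴) / (8 × 151.0³ × 23)
  = 1.15018e+09 / 6.33503e+08 = 1.8156 N/mm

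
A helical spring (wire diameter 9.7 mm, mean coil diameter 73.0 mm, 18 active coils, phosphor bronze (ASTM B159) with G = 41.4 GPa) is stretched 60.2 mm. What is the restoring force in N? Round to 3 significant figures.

394 N

k = Gd⁴/(8D³N_a) = (41.4×10³)(9.7⁴)/(8·73.0³·18) = 6.5427 N/mm
F = k·δ = 6.5427 × 60.2 = 393.87 N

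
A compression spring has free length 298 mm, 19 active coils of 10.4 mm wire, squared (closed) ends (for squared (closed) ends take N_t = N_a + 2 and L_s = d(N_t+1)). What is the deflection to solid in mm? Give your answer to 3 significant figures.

69.2 mm

N_t = 21; L_s = 10.4·22 = 228.8 mm
δ_solid = L₀ − L_s = 298 − 228.8 = 69.2 mm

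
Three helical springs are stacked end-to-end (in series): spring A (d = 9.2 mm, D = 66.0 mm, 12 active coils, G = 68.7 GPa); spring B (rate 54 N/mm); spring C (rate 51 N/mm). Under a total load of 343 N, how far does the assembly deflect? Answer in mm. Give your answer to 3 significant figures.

k_A = Gd⁴/(8D³N_a) = (68.7×10³)(9.2⁴)/(8·66.0³·12) = 17.832 N/mm
Series: 1/k_eq = 1/17.832 + 1/54 + 1/51 = 0.094205; k_eq = 10.615 N/mm
δ = F/k_eq = 343/10.615 = 32.312 mm

32.3 mm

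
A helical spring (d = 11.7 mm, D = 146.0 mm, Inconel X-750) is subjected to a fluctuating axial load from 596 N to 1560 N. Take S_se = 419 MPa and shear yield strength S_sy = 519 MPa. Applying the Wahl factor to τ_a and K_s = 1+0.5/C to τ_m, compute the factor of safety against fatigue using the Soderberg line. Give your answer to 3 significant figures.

C = D/d = 146.0/11.7 = 12.4786; K_W = (4C−1)/(4C−4)+0.615/C = 1.1146; K_s = 1+0.5/C = 1.0401
F_a = (F_max−F_min)/2 = 482 N; F_m = (F_max+F_min)/2 = 1078 N
τ_a = K_W·8F_aD/(πd³) = 1.1146 × 111.89 = 124.71 MPa
τ_m = K_s·8F_mD/(πd³) = 1.0401 × 250.24 = 260.27 MPa
Soderberg: 1/n_f = τ_a/S_se + τ_m/S_sy = 124.71/419 + 260.27/519 = 0.29764 + 0.50147 = 0.79912
n_f = 1/0.79912 = 1.251

1.25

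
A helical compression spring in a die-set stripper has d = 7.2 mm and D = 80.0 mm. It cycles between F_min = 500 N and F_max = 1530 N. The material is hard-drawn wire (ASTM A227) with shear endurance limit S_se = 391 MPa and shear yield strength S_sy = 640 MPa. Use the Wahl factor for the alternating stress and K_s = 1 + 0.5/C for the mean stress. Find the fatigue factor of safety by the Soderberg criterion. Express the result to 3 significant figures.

C = D/d = 80.0/7.2 = 11.1111; K_W = (4C−1)/(4C−4)+0.615/C = 1.1295; K_s = 1+0.5/C = 1.0450
F_a = (F_max−F_min)/2 = 515 N; F_m = (F_max+F_min)/2 = 1015 N
τ_a = K_W·8F_aD/(πd³) = 1.1295 × 281.09 = 317.49 MPa
τ_m = K_s·8F_mD/(πd³) = 1.0450 × 553.99 = 578.92 MPa
Soderberg: 1/n_f = τ_a/S_se + τ_m/S_sy = 317.49/391 + 578.92/640 = 0.81201 + 0.90455 = 1.7166
n_f = 1/1.7166 = 0.5826

0.583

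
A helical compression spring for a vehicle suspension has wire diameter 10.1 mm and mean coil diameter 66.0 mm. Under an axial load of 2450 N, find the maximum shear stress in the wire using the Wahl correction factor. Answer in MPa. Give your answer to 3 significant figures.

491 MPa

Spring index C = D/d = 66.0/10.1 = 6.5347
K_W = (4C−1)/(4C−4) + 0.615/C = 25.139/22.139 + 0.0941 = 1.2296
τ₀ = 8FD/(πd³) = 8·2450·66.0/(π·10.1³) = 1.2936e+06/3236.8 = 399.66 MPa
τ_max = K·τ₀ = 1.2296 × 399.66 = 491.43 MPa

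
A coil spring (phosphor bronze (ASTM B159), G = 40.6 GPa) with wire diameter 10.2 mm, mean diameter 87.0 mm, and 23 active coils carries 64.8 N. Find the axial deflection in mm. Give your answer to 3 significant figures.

k = Gd⁴/(8D³N_a) = (40.6×10³)(10.2⁴)/(8·87.0³·23) = 3.627 N/mm
δ = F/k = 64.8 / 3.627 = 17.866 mm

17.9 mm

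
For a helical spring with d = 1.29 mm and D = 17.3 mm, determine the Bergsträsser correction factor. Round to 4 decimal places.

1.0987

C = D/d = 17.3/1.29 = 13.4109
K_B = (4C+2)/(4C−3) = 55.643/50.643 = 1.0987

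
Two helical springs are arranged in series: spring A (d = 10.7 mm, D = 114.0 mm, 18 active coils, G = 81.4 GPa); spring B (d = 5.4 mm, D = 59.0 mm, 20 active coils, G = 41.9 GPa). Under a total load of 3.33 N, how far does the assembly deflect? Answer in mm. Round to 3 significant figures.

3.74 mm

k_A = Gd⁴/(8D³N_a) = (81.4×10³)(10.7⁴)/(8·114.0³·18) = 5.0013 N/mm
k_B = Gd⁴/(8D³N_a) = (41.9×10³)(5.4⁴)/(8·59.0³·20) = 1.0842 N/mm
Series: 1/k_eq = 1/5.0013 + 1/1.0842 = 1.1223; k_eq = 0.89104 N/mm
δ = F/k_eq = 3.33/0.89104 = 3.7372 mm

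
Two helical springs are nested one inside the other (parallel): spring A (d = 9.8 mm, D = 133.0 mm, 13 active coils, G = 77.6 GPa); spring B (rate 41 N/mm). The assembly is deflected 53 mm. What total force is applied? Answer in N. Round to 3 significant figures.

k_A = Gd⁴/(8D³N_a) = (77.6×10³)(9.8⁴)/(8·133.0³·13) = 2.9253 N/mm
Parallel: k_eq = 2.9253 + 41 = 43.925 N/mm
F = k_eq·δ = 43.925·53 = 2328 N

2330 N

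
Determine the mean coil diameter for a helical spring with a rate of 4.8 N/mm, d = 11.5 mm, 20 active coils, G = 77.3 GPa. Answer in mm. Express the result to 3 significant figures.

121 mm

D = (Gd⁴/(8N_a·k))^(1/3) = (77.3×10³·11.5⁴/(8·20·4.8))^(1/3)
  = (1.76039e+06)^(1/3) = 120.7452 mm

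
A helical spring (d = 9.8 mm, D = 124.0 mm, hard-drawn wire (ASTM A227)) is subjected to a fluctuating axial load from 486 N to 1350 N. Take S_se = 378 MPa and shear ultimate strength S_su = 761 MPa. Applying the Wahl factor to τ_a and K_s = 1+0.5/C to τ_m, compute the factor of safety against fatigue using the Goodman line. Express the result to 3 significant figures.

C = D/d = 124.0/9.8 = 12.6531; K_W = (4C−1)/(4C−4)+0.615/C = 1.1130; K_s = 1+0.5/C = 1.0395
F_a = (F_max−F_min)/2 = 432 N; F_m = (F_max+F_min)/2 = 918 N
τ_a = K_W·8F_aD/(πd³) = 1.1130 × 144.93 = 161.31 MPa
τ_m = K_s·8F_mD/(πd³) = 1.0395 × 307.98 = 320.15 MPa
Goodman: 1/n_f = τ_a/S_se + τ_m/S_su = 161.31/378 + 320.15/761 = 0.42673 + 0.42070 = 0.84743
n_f = 1/0.84743 = 1.18

1.18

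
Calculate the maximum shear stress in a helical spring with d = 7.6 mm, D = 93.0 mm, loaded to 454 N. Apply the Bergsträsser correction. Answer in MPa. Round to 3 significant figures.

272 MPa

Spring index C = D/d = 93.0/7.6 = 12.2368
K_B = (4C+2)/(4C−3) = 50.947/45.947 = 1.1088
τ₀ = 8FD/(πd³) = 8·454·93.0/(π·7.6³) = 337776/1379.1 = 244.93 MPa
τ_max = K·τ₀ = 1.1088 × 244.93 = 271.58 MPa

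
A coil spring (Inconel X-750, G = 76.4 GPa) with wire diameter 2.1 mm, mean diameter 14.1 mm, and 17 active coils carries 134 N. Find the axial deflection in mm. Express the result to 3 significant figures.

34.4 mm

k = Gd⁴/(8D³N_a) = (76.4×10³)(2.1⁴)/(8·14.1³·17) = 3.8974 N/mm
δ = F/k = 134 / 3.8974 = 34.382 mm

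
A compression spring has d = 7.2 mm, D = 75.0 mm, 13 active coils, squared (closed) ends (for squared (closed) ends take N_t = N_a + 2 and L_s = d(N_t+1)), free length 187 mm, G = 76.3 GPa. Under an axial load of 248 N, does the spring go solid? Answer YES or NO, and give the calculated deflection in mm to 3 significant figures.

k = Gd⁴/(8D³N_a) = (76.3×10³)(7.2⁴)/(8·75.0³·13) = 4.6734 N/mm
N_t = 15; L_s = 7.2·16 = 115.2 mm; δ_solid = L₀ − L_s = 187 − 115.2 = 71.8 mm
δ = F/k = 248/4.6734 = 53.066 mm
δ < δ_solid → spring does not go solid

NO, δ = 53.1 mm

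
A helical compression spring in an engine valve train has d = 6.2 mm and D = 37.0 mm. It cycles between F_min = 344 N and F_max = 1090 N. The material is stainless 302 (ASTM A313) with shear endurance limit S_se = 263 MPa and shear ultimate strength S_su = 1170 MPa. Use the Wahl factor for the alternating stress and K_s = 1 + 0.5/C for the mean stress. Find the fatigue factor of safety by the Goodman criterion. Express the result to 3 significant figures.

C = D/d = 37.0/6.2 = 5.9677; K_W = (4C−1)/(4C−4)+0.615/C = 1.2540; K_s = 1+0.5/C = 1.0838
F_a = (F_max−F_min)/2 = 373 N; F_m = (F_max+F_min)/2 = 717 N
τ_a = K_W·8F_aD/(πd³) = 1.2540 × 147.46 = 184.92 MPa
τ_m = K_s·8F_mD/(πd³) = 1.0838 × 283.46 = 307.21 MPa
Goodman: 1/n_f = τ_a/S_se + τ_m/S_su = 184.92/263 + 307.21/1170 = 0.70312 + 0.26257 = 0.96568
n_f = 1/0.96568 = 1.036

1.04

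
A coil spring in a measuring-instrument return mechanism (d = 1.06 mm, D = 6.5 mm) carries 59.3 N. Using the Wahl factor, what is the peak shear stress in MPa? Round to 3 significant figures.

Spring index C = D/d = 6.5/1.06 = 6.1321
K_W = (4C−1)/(4C−4) + 0.615/C = 23.528/20.528 + 0.1003 = 1.2464
τ₀ = 8FD/(πd³) = 8·59.3·6.5/(π·1.06³) = 3083.6/3.7417 = 824.12 MPa
τ_max = K·τ₀ = 1.2464 × 824.12 = 1027.2 MPa

1030 MPa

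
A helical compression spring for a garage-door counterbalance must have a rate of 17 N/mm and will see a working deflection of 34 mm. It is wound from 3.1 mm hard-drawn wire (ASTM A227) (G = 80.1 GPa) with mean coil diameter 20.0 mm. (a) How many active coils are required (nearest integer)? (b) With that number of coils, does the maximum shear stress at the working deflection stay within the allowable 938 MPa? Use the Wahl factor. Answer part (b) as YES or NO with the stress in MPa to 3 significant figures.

(a) 7 coils; (b) NO, τ_max = 1180 MPa

N_a = Gd⁴/(8D³k) = (80.1×10³)(3.1⁴)/(8·20.0³·17) = 6.799 → N_a = 7
Actual rate k = Gd⁴/(8D³·7) = 16.512 N/mm
Working load F = kδ = 16.512·34 = 561.41 N
C = 20.0/3.1 = 6.4516; K_W = (4C−1)/(4C−4)+0.615/C = 1.2329
τ_max = K_W·8FD/(πd³) = 1.2329·959.77 = 1183.3 MPa
τ_max > 938 MPa → exceeds allowable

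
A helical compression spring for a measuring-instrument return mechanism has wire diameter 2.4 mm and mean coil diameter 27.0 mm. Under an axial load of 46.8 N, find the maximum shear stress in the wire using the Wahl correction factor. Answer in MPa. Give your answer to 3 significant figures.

Spring index C = D/d = 27.0/2.4 = 11.2500
K_W = (4C−1)/(4C−4) + 0.615/C = 44.000/41.000 + 0.0547 = 1.1278
τ₀ = 8FD/(πd³) = 8·46.8·27.0/(π·2.4³) = 10108.8/43.429 = 232.76 MPa
τ_max = K·τ₀ = 1.1278 × 232.76 = 262.52 MPa

263 MPa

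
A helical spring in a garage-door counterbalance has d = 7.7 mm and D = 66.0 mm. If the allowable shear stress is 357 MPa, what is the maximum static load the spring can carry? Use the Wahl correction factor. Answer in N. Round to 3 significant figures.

828 N

C = D/d = 66.0/7.7 = 8.5714
K_W = (4C−1)/(4C−4) + 0.615/C = 33.286/30.286 + 0.0717 = 1.1708
τ_max = K·8FD/(πd³) → F_max = τ_allow·πd³/(8DK)
F_max = 357·π·7.7³/(8·66.0·1.1708) = 5.1202e+05/618.19 = 828.27 N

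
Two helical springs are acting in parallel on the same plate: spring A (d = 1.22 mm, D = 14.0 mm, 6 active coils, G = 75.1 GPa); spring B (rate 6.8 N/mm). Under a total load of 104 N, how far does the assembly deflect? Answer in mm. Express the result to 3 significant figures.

k_A = Gd⁴/(8D³N_a) = (75.1×10³)(1.22⁴)/(8·14.0³·6) = 1.2631 N/mm
Parallel: k_eq = 1.2631 + 6.8 = 8.0631 N/mm
δ = F/k_eq = 104/8.0631 = 12.898 mm

12.9 mm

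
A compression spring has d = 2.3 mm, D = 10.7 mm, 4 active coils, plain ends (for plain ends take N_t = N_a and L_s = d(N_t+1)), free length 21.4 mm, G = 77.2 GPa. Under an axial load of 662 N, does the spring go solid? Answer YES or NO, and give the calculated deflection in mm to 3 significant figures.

YES, δ = 12.0 mm

k = Gd⁴/(8D³N_a) = (77.2×10³)(2.3⁴)/(8·10.7³·4) = 55.11 N/mm
N_t = 4; L_s = 2.3·5 = 11.5 mm; δ_solid = L₀ − L_s = 21.4 − 11.5 = 9.9 mm
δ = F/k = 662/55.11 = 12.012 mm
δ ≥ δ_solid → spring goes solid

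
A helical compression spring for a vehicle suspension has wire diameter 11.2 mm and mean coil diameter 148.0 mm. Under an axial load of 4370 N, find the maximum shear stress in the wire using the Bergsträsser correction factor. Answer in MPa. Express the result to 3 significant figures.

1290 MPa

Spring index C = D/d = 148.0/11.2 = 13.2143
K_B = (4C+2)/(4C−3) = 54.857/49.857 = 1.1003
τ₀ = 8FD/(πd³) = 8·4370·148.0/(π·11.2³) = 5.17408e+06/4413.7 = 1172.3 MPa
τ_max = K·τ₀ = 1.1003 × 1172.3 = 1289.8 MPa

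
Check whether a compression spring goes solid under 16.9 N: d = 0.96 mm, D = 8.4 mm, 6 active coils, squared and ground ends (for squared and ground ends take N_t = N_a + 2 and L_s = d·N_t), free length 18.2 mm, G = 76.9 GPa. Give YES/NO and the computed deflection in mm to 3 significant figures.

k = Gd⁴/(8D³N_a) = (76.9×10³)(0.96⁴)/(8·8.4³·6) = 2.2958 N/mm
N_t = 8; L_s = 0.96·8 = 7.68 mm; δ_solid = L₀ − L_s = 18.2 − 7.68 = 10.52 mm
δ = F/k = 16.9/2.2958 = 7.3613 mm
δ < δ_solid → spring does not go solid

NO, δ = 7.36 mm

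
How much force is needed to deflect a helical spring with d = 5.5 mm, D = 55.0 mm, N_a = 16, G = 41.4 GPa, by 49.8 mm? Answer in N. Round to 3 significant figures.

k = Gd⁴/(8D³N_a) = (41.4×10³)(5.5⁴)/(8·55.0³·16) = 1.7789 N/mm
F = k·δ = 1.7789 × 49.8 = 88.59 N

88.6 N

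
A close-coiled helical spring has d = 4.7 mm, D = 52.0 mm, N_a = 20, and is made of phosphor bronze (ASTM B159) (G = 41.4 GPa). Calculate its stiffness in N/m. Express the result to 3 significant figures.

k = Gd⁴/(8D³N_a) = (41.4×10³ × 4.7⁴) / (8 × 52.0³ × 20)
  = 2.02019e+07 / 2.24973e+07 = 0.89797 N/mm = 897.97 N/m

898 N/m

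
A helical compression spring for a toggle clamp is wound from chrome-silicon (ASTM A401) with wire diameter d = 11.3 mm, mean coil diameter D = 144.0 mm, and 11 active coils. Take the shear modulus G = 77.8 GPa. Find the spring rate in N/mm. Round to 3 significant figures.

4.83 N/mm

k = Gd⁴/(8D³N_a) = (77.8×10³ × 11.3⁴) / (8 × 144.0³ × 11)
  = 1.26851e+09 / 2.62767e+08 = 4.8275 N/mm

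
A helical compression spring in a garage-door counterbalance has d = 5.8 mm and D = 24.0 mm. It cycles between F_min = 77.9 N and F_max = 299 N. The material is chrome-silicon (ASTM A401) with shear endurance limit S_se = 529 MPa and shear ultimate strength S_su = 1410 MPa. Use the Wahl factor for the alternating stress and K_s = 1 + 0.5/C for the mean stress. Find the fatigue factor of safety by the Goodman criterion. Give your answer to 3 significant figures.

7.26

C = D/d = 24.0/5.8 = 4.1379; K_W = (4C−1)/(4C−4)+0.615/C = 1.3876; K_s = 1+0.5/C = 1.1208
F_a = (F_max−F_min)/2 = 110.55 N; F_m = (F_max+F_min)/2 = 188.45 N
τ_a = K_W·8F_aD/(πd³) = 1.3876 × 34.628 = 48.051 MPa
τ_m = K_s·8F_mD/(πd³) = 1.1208 × 59.029 = 66.161 MPa
Goodman: 1/n_f = τ_a/S_se + τ_m/S_su = 48.051/529 + 66.161/1410 = 0.09083 + 0.04692 = 0.13776
n_f = 1/0.13776 = 7.259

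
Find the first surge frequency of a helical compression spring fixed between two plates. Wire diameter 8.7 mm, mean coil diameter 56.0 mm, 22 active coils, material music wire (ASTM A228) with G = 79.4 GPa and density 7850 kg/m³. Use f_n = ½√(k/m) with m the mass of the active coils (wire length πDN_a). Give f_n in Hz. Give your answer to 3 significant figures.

k = Gd⁴/(8D³N_a) = (79.4×10³)(8.7⁴)/(8·56.0³·22) = 14.717 N/mm = 14717 N/m
Wire length L = πDN_a = π·56.0·22 = 3870.4 mm
m = ρ·(πd²/4)·L = 7850 × 59.447×10⁻⁶ m² × 3.8704 m = 1.8062 kg
f_n = ½√(k/m) = 0.5·√(14717/1.8062) = 0.5·√(8148.2) = 45.134 Hz

45.1 Hz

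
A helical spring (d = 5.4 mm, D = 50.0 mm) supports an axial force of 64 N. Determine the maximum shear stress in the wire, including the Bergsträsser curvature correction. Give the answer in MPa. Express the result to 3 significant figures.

Spring index C = D/d = 50.0/5.4 = 9.2593
K_B = (4C+2)/(4C−3) = 39.037/34.037 = 1.1469
τ₀ = 8FD/(πd³) = 8·64·50.0/(π·5.4³) = 25600/494.69 = 51.75 MPa
τ_max = K·τ₀ = 1.1469 × 51.75 = 59.352 MPa

59.4 MPa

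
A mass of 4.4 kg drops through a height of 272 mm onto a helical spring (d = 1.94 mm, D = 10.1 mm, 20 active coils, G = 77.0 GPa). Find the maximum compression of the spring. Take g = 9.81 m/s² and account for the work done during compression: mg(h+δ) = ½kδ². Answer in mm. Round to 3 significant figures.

66.5 mm

k = Gd⁴/(8D³N_a) = (77.0×10³)(1.94⁴)/(8·10.1³·20) = 6.6163 N/mm
W = mg = 4.4 × 9.81 = 43.164 N
½kδ² − Wδ − Wh = 0 → δ = (W + √(W² + 2kWh))/k
δ = (43.164 + √(1863.1 + 155358))/6.6163 = (43.164 + 396.51)/6.6163 = 66.454 mm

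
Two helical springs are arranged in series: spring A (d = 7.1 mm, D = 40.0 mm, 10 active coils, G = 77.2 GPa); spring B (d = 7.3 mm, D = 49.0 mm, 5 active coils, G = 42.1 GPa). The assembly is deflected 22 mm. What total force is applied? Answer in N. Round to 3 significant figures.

k_A = Gd⁴/(8D³N_a) = (77.2×10³)(7.1⁴)/(8·40.0³·10) = 38.316 N/mm
k_B = Gd⁴/(8D³N_a) = (42.1×10³)(7.3⁴)/(8·49.0³·5) = 25.405 N/mm
Series: 1/k_eq = 1/38.316 + 1/25.405 = 0.065461; k_eq = 15.276 N/mm
F = k_eq·δ = 15.276·22 = 336.08 N

336 N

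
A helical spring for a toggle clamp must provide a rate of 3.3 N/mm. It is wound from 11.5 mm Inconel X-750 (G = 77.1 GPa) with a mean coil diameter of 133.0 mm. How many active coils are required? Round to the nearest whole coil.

N_a = Gd⁴/(8D³k) = (77.1×10³ × 11.5⁴)/(8 × 133.0³ × 3.3)
    = 1.34848e+09 / 6.21096e+07 = 21.71 → 22 coils

22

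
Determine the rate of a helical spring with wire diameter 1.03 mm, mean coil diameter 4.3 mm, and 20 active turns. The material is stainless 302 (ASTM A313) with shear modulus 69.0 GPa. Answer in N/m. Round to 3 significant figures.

6100 N/m

k = Gd⁴/(8D³N_a) = (69.0×10³ × 1.03⁴) / (8 × 4.3³ × 20)
  = 77660.1 / 12721.1 = 6.1048 N/mm = 6104.8 N/m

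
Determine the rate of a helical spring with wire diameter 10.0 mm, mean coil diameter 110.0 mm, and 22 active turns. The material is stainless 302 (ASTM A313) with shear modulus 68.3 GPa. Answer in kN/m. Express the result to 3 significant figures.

k = Gd⁴/(8D³N_a) = (68.3×10³ × 10.0⁴) / (8 × 110.0³ × 22)
  = 6.83e+08 / 2.34256e+08 = 2.9156 N/mm

2.92 kN/m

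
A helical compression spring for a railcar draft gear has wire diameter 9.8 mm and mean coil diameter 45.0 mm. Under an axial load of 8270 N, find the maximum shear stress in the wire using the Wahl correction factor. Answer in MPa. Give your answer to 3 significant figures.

Spring index C = D/d = 45.0/9.8 = 4.5918
K_W = (4C−1)/(4C−4) + 0.615/C = 17.367/14.367 + 0.1339 = 1.3427
τ₀ = 8FD/(πd³) = 8·8270·45.0/(π·9.8³) = 2.9772e+06/2956.8 = 1006.9 MPa
τ_max = K·τ₀ = 1.3427 × 1006.9 = 1352 MPa

1350 MPa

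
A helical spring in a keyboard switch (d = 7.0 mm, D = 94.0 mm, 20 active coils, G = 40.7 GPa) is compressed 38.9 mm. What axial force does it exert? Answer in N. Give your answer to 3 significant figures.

k = Gd⁴/(8D³N_a) = (40.7×10³)(7.0⁴)/(8·94.0³·20) = 0.73533 N/mm
F = k·δ = 0.73533 × 38.9 = 28.604 N

28.6 N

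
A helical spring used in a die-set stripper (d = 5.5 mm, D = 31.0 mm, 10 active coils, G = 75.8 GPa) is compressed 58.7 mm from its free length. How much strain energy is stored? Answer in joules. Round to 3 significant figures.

k = Gd⁴/(8D³N_a) = (75.8×10³)(5.5⁴)/(8·31.0³·10) = 29.103 N/mm
U = ½kδ² = 0.5 × 29.103 × 58.7² = 50141 N·mm = 50.141 J

50.1 J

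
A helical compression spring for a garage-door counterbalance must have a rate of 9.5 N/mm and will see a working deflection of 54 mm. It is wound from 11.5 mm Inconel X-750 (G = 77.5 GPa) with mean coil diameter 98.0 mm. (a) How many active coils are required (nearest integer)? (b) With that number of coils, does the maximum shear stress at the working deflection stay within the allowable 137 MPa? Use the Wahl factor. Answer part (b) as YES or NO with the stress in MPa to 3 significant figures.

N_a = Gd⁴/(8D³k) = (77.5×10³)(11.5⁴)/(8·98.0³·9.5) = 18.95 → N_a = 19
Actual rate k = Gd⁴/(8D³·19) = 9.4748 N/mm
Working load F = kδ = 9.4748·54 = 511.64 N
C = 98.0/11.5 = 8.5217; K_W = (4C−1)/(4C−4)+0.615/C = 1.1719
τ_max = K_W·8FD/(πd³) = 1.1719·83.953 = 98.383 MPa
τ_max ≤ 137 MPa → acceptable

(a) 19 coils; (b) YES, τ_max = 98.4 MPa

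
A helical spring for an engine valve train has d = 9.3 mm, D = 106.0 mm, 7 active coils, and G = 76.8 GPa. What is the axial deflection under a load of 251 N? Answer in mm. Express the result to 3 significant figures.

29.1 mm

k = Gd⁴/(8D³N_a) = (76.8×10³)(9.3⁴)/(8·106.0³·7) = 8.6137 N/mm
δ = F/k = 251 / 8.6137 = 29.14 mm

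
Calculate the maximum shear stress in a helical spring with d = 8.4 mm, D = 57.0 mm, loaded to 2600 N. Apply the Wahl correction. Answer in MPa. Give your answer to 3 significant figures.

Spring index C = D/d = 57.0/8.4 = 6.7857
K_W = (4C−1)/(4C−4) + 0.615/C = 26.143/23.143 + 0.0906 = 1.2203
τ₀ = 8FD/(πd³) = 8·2600·57.0/(π·8.4³) = 1.1856e+06/1862 = 636.72 MPa
τ_max = K·τ₀ = 1.2203 × 636.72 = 776.97 MPa

777 MPa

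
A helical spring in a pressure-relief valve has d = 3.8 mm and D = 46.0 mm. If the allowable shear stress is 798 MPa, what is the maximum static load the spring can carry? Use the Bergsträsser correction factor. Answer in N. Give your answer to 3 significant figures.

337 N

C = D/d = 46.0/3.8 = 12.1053
K_B = (4C+2)/(4C−3) = 50.421/45.421 = 1.1101
τ_max = K·8FD/(πd³) → F_max = τ_allow·πd³/(8DK)
F_max = 798·π·3.8³/(8·46.0·1.1101) = 1.3756e+05/408.51 = 336.74 N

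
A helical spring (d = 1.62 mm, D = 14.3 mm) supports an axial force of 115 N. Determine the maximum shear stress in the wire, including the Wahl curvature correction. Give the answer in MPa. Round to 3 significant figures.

1150 MPa

Spring index C = D/d = 14.3/1.62 = 8.8272
K_W = (4C−1)/(4C−4) + 0.615/C = 34.309/31.309 + 0.0697 = 1.1655
τ₀ = 8FD/(πd³) = 8·115·14.3/(π·1.62³) = 13156/13.357 = 984.98 MPa
τ_max = K·τ₀ = 1.1655 × 984.98 = 1148 MPa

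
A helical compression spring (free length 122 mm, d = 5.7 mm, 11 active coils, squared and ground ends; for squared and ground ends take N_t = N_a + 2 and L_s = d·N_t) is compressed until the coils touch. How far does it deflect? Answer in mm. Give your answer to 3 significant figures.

N_t = 13; L_s = 5.7·13 = 74.1 mm
δ_solid = L₀ − L_s = 122 − 74.1 = 47.9 mm

47.9 mm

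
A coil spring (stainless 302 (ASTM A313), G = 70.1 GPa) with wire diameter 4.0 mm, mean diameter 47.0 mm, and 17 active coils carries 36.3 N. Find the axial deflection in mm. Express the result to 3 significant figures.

k = Gd⁴/(8D³N_a) = (70.1×10³)(4.0⁴)/(8·47.0³·17) = 1.2709 N/mm
δ = F/k = 36.3 / 1.2709 = 28.562 mm

28.6 mm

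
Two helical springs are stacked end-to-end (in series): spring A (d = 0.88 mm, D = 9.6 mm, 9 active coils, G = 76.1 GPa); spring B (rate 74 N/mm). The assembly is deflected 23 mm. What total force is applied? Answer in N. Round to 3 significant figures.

k_A = Gd⁴/(8D³N_a) = (76.1×10³)(0.88⁴)/(8·9.6³·9) = 0.71642 N/mm
Series: 1/k_eq = 1/0.71642 + 1/74 = 1.4093; k_eq = 0.70955 N/mm
F = k_eq·δ = 0.70955·23 = 16.32 N

16.3 N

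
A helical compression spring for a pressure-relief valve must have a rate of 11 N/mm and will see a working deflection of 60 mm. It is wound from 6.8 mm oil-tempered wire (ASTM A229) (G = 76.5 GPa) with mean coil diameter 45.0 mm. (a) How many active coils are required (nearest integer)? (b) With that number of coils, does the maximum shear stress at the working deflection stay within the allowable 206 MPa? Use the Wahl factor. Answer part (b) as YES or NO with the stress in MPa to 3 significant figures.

(a) 20 coils; (b) NO, τ_max = 301 MPa

N_a = Gd⁴/(8D³k) = (76.5×10³)(6.8⁴)/(8·45.0³·11) = 20.4 → N_a = 20
Actual rate k = Gd⁴/(8D³·20) = 11.219 N/mm
Working load F = kδ = 11.219·60 = 673.12 N
C = 45.0/6.8 = 6.6176; K_W = (4C−1)/(4C−4)+0.615/C = 1.2264
τ_max = K_W·8FD/(πd³) = 1.2264·245.31 = 300.86 MPa
τ_max > 206 MPa → exceeds allowable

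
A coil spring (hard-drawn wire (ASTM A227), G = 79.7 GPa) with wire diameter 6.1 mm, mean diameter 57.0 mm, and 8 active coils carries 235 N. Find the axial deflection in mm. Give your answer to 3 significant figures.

k = Gd⁴/(8D³N_a) = (79.7×10³)(6.1⁴)/(8·57.0³·8) = 9.3105 N/mm
δ = F/k = 235 / 9.3105 = 25.24 mm

25.2 mm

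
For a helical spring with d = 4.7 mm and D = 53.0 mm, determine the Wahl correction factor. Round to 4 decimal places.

C = D/d = 53.0/4.7 = 11.2766
K_W = (4C−1)/(4C−4) + 0.615/C = 44.106/41.106 + 0.0545 = 1.1275

1.1275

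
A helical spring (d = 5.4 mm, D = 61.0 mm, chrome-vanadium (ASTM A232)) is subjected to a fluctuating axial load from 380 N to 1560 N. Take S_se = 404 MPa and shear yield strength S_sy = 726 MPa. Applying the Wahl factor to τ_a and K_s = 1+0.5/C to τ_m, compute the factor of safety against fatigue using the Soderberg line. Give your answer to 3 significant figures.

C = D/d = 61.0/5.4 = 11.2963; K_W = (4C−1)/(4C−4)+0.615/C = 1.1273; K_s = 1+0.5/C = 1.0443
F_a = (F_max−F_min)/2 = 590 N; F_m = (F_max+F_min)/2 = 970 N
τ_a = K_W·8F_aD/(πd³) = 1.1273 × 582.02 = 656.11 MPa
τ_m = K_s·8F_mD/(πd³) = 1.0443 × 956.89 = 999.24 MPa
Soderberg: 1/n_f = τ_a/S_se + τ_m/S_sy = 656.11/404 + 999.24/726 = 1.62403 + 1.37636 = 3.0004
n_f = 1/3.0004 = 0.3333

0.333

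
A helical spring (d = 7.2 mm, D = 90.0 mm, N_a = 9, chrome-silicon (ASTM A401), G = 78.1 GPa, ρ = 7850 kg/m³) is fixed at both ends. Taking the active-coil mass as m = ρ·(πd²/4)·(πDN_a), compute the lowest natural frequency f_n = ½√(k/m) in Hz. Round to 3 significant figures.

k = Gd⁴/(8D³N_a) = (78.1×10³)(7.2⁴)/(8·90.0³·9) = 3.9987 N/mm = 3998.7 N/m
Wire length L = πDN_a = π·90.0·9 = 2544.7 mm
m = ρ·(πd²/4)·L = 7850 × 40.715×10⁻⁶ m² × 2.5447 m = 0.81332 kg
f_n = ½√(k/m) = 0.5·√(3998.7/0.81332) = 0.5·√(4916.6) = 35.059 Hz

35.1 Hz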